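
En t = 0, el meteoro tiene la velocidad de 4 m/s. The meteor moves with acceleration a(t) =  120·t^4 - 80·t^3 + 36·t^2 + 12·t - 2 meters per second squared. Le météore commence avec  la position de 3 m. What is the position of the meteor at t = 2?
To find the answer, we compute 2 integrals of a(t) = 120·t^4 - 80·t^3 + 36·t^2 + 12·t - 2. Finding the antiderivative of a(t) and using v(0) = 4: v(t) = 24·t^5 - 20·t^4 + 12·t^3 + 6·t^2 - 2·t + 4. Taking ∫v(t)dt and applying x(0) = 3, we find x(t) = 4·t^6 - 4·t^5 + 3·t^4 + 2·t^3 - t^2 + 4·t + 3. Using x(t) = 4·t^6 - 4·t^5 + 3·t^4 + 2·t^3 - t^2 + 4·t + 3 and substituting t = 2, we find x = 199.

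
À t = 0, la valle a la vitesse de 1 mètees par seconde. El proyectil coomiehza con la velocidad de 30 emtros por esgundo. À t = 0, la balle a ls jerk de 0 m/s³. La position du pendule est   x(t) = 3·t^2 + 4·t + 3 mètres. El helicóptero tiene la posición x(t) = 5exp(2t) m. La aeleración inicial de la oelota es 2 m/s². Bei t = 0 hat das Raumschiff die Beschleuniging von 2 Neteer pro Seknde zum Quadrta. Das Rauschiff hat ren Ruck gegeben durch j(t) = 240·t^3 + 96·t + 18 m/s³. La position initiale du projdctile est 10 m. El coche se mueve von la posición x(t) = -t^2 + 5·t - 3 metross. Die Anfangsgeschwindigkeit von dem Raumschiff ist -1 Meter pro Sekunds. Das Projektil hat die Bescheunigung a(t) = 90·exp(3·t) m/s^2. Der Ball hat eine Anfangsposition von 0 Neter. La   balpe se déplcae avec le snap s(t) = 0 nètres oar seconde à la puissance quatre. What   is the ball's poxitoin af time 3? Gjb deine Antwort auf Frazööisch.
En partant du snap s(t) = 0, nous prenons 4 intégrales. La primitive du snap, avec j(0) = 0, donne le jerk: j(t) = 0. En prenant ∫j(t)dt et en appliquant a(0) = 2, nous trouvons a(t) = 2. En prenant ∫a(t)dt et en appliquant v(0) = 1, nous trouvons v(t) = 2·t + 1. L'intégrale de la vitesse est la position. En utilisant x(0) = 0, nous obtenons x(t) = t^2 + t. En utilisant x(t) = t^2 + t et en substituant t = 3, nous trouvons x = 12.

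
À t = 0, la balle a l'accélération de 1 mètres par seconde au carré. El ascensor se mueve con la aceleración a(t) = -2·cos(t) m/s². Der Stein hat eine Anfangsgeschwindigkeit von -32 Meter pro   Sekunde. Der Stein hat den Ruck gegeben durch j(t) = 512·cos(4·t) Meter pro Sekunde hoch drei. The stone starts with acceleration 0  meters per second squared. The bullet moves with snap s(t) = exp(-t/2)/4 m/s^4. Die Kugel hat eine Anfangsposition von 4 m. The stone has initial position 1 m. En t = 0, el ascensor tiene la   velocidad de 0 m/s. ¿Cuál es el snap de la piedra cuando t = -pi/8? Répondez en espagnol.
Debemos derivar nuestra ecuación de la sacudida j(t) = 512·cos(4·t) 1 vez. Tomando d/dt de j(t), encontramos s(t) = -2048·sin(4·t). De la ecuación del snap s(t) = -2048·sin(4·t), sustituimos t = -pi/8 para obtener s = 2048.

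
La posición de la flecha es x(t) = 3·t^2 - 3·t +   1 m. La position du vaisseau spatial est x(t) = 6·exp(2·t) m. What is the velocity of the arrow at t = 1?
To solve this, we need to take 1 derivative of our position equation x(t) = 3·t^2 - 3·t + 1. Taking d/dt of x(t), we find v(t) = 6·t - 3. Using v(t) = 6·t - 3 and substituting t = 1, we find v = 3.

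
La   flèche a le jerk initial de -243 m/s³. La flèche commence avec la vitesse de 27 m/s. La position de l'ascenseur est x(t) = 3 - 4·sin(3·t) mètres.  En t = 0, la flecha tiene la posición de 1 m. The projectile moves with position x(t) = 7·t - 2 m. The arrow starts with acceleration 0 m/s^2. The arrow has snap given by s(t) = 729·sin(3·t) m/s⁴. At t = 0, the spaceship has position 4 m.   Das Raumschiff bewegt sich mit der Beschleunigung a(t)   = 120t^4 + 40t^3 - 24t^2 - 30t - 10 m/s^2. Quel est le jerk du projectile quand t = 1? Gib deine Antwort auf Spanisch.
Debemos derivar nuestra ecuación de la posición x(t) = 7·t - 2 3 veces. La derivada de la posición da la velocidad: v(t) = 7. Derivando la velocidad, obtenemos la aceleración: a(t) = 0. Tomando d/dt de a(t), encontramos j(t) = 0. Usando j(t) = 0 y sustituyendo t = 1, encontramos j = 0.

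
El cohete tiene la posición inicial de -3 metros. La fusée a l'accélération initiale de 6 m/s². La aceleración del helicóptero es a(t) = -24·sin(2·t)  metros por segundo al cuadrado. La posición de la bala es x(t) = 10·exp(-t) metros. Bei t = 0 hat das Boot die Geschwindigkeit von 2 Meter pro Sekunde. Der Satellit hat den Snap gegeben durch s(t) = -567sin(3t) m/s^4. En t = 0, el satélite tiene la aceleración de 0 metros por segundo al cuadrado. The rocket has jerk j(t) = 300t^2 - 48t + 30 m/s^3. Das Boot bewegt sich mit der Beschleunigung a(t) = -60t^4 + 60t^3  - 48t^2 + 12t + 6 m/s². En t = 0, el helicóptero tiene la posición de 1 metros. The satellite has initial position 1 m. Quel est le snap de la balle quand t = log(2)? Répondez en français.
En partant de la position x(t) = 10·exp(-t), nous prenons 4 dérivées. En dérivant la position, nous obtenons la vitesse: v(t) = -10·exp(-t). En dérivant la vitesse, nous obtenons l'accélération: a(t) = 10·exp(-t). La dérivée de l'accélération donne le jerk: j(t) = -10·exp(-t). En prenant d/dt de j(t), nous trouvons s(t) = 10·exp(-t). En utilisant s(t) = 10·exp(-t) et en substituant t = log(2), nous trouvons s = 5.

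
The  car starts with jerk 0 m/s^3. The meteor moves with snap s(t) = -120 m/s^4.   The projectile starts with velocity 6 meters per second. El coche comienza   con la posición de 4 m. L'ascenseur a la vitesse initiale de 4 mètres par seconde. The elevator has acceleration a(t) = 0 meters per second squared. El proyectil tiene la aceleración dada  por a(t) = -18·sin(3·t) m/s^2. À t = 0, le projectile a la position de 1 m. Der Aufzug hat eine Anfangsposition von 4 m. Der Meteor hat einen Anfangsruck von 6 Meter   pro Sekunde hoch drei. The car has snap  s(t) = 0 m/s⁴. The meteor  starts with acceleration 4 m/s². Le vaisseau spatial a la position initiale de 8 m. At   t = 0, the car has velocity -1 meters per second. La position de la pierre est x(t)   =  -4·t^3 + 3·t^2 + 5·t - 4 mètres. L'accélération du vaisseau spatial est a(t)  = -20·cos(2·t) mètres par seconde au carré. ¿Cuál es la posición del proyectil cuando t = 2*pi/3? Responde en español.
Para resolver esto, necesitamos tomar 2 antiderivadas de nuestra ecuación de la aceleración a(t) = -18·sin(3·t). Integrando la aceleración y usando la condición inicial v(0) = 6, obtenemos v(t) = 6·cos(3·t). Integrando la velocidad y usando la condición inicial x(0) = 1, obtenemos x(t) = 2·sin(3·t) + 1. De la ecuación de la posición x(t) = 2·sin(3·t) + 1, sustituimos t = 2*pi/3 para obtener x = 1.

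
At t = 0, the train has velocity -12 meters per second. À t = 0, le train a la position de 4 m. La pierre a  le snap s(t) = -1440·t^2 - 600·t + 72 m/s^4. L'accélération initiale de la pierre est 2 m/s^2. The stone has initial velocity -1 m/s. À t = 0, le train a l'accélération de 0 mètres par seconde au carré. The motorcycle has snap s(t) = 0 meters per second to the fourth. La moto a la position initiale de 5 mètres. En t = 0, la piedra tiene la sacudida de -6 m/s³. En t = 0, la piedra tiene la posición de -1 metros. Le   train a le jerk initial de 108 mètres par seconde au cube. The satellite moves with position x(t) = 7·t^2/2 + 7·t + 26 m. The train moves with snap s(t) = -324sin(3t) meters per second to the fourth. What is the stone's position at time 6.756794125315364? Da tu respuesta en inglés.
To solve this, we need to take 4 integrals of our snap equation s(t) = -1440·t^2 - 600·t + 72. The integral of snap is jerk. Using j(0) = -6, we get j(t) = -480·t^3 - 300·t^2 + 72·t - 6. The antiderivative of jerk is acceleration. Using a(0) = 2, we get a(t) = -120·t^4 - 100·t^3 + 36·t^2 - 6·t + 2. Integrating acceleration and using the initial condition v(0) = -1, we get v(t) = -24·t^5 - 25·t^4 + 12·t^3 - 3·t^2 + 2·t - 1. Finding the integral of v(t) and using x(0) = -1: x(t) = -4·t^6 - 5·t^5 + 3·t^4 - t^3 + t^2 - t - 1. From the given position equation x(t) = -4·t^6 - 5·t^5 + 3·t^4 - t^3 + t^2 - t - 1, we substitute t = 6.756794125315364 to get x = -445064.940849216.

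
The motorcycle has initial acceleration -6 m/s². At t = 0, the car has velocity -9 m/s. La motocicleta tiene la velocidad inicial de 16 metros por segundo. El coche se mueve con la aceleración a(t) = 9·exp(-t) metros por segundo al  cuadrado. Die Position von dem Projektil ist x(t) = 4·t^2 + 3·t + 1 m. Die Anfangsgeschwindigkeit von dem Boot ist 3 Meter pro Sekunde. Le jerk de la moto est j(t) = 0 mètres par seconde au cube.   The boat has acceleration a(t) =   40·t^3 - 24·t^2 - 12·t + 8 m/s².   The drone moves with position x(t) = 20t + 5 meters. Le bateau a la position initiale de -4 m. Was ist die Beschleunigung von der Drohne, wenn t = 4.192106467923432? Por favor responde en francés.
Nous devons dériver notre équation de la position x(t) = 20·t + 5 2 fois. En prenant d/dt de x(t), nous trouvons v(t) = 20. En dérivant la vitesse, nous obtenons l'accélération: a(t) = 0. De l'équation de l'accélération a(t) = 0, nous substituons t = 4.192106467923432 pour obtenir a = 0.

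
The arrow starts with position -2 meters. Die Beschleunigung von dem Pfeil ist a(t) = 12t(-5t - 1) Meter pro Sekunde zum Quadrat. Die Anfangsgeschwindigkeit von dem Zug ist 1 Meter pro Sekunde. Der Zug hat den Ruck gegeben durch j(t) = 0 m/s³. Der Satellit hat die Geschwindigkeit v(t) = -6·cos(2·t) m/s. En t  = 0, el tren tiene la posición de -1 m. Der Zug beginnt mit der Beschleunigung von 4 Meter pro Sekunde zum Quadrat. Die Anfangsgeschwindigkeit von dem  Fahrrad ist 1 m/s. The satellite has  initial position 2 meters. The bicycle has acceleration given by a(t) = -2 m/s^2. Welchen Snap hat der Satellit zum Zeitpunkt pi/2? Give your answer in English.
Starting from velocity v(t) = -6·cos(2·t), we take 3 derivatives. Differentiating velocity, we get acceleration: a(t) = 12·sin(2·t). Taking d/dt of a(t), we find j(t) = 24·cos(2·t). The derivative of jerk gives snap: s(t) = -48·sin(2·t). We have snap s(t) = -48·sin(2·t). Substituting t = pi/2: s(pi/2) = 0.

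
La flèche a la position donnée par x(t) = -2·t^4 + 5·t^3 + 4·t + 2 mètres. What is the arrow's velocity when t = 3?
Starting from position x(t) = -2·t^4 + 5·t^3 + 4·t + 2, we take 1 derivative. Differentiating position, we get velocity: v(t) = -8·t^3 + 15·t^2 + 4. We have velocity v(t) = -8·t^3 + 15·t^2 + 4. Substituting t = 3: v(3) = -77.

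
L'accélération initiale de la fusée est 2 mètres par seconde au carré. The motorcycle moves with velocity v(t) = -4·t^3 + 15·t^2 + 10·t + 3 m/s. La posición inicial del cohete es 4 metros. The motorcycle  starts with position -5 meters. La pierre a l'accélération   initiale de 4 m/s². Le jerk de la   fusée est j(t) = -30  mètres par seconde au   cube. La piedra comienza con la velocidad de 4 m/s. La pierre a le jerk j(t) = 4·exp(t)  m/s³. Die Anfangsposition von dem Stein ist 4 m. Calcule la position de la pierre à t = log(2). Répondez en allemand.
Wir müssen das Integral unserer Gleichung für den Ruck j(t) = 4·exp(t) 3-mal finden. Mit ∫j(t)dt und Anwendung von a(0) = 4, finden wir a(t) = 4·exp(t). Mit ∫a(t)dt und Anwendung von v(0) = 4, finden wir v(t) = 4·exp(t). Durch Integration von der Geschwindigkeit und Verwendung der Anfangsbedingung x(0) = 4, erhalten wir x(t) = 4·exp(t). Mit x(t) = 4·exp(t) und Einsetzen von t = log(2), finden wir x = 8.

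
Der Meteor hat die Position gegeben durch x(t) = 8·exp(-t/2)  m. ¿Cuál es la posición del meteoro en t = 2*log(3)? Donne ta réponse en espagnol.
Tenemos la posición x(t) = 8·exp(-t/2). Sustituyendo t = 2*log(3): x(2*log(3)) = 8/3.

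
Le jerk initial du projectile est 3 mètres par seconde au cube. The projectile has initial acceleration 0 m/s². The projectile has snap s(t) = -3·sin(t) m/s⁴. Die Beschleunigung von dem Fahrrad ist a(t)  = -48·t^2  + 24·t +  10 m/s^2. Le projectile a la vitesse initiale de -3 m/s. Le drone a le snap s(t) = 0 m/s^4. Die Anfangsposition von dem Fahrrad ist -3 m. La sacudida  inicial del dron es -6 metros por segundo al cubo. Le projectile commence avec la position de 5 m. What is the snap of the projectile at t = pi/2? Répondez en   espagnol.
Tenemos el snap s(t) = -3·sin(t). Sustituyendo t = pi/2: s(pi/2) = -3.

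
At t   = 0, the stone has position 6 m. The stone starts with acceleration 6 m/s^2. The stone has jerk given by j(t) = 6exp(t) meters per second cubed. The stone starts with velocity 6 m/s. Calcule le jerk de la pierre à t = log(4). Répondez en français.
En utilisant j(t) = 6·exp(t) et en substituant t = log(4), nous trouvons j = 24.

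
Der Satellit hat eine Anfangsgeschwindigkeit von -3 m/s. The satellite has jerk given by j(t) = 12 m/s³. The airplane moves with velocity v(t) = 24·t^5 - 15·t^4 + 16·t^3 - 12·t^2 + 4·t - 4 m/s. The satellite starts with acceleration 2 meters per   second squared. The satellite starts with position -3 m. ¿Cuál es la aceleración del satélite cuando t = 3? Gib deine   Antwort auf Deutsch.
Wir müssen das Integral unserer Gleichung für den Ruck j(t) = 12 1-mal finden. Die Stammfunktion von dem Ruck ist die Beschleunigung. Mit a(0) = 2 erhalten wir a(t) = 12·t + 2. Aus der Gleichung für die Beschleunigung a(t) = 12·t + 2, setzen wir t = 3 ein und erhalten a = 38.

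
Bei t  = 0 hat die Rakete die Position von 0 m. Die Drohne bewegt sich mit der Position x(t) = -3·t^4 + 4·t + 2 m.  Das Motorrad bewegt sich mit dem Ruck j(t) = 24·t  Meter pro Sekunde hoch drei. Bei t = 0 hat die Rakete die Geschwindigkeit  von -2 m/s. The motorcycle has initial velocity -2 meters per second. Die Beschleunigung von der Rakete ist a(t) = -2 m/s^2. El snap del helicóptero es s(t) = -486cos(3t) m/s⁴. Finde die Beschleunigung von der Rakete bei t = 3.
Aus der Gleichung für die Beschleunigung a(t) = -2, setzen wir t = 3 ein und erhalten a = -2.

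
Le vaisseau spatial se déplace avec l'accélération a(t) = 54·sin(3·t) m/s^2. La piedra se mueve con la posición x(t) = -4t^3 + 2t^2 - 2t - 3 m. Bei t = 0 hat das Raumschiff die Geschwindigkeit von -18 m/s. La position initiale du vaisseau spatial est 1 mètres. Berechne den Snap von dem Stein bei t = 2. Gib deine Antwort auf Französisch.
Nous devons dériver notre équation de la position x(t) = -4·t^3 + 2·t^2 - 2·t - 3 4 fois. La dérivée de la position donne la vitesse: v(t) = -12·t^2 + 4·t - 2. En prenant d/dt de v(t), nous trouvons a(t) = 4 - 24·t. La dérivée de l'accélération donne le jerk: j(t) = -24. La dérivée du jerk donne le snap: s(t) = 0. De l'équation du snap s(t) = 0, nous substituons t = 2 pour obtenir s = 0.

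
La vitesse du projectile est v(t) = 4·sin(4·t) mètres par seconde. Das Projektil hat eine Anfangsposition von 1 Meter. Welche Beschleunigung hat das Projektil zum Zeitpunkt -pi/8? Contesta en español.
Partiendo de la velocidad v(t) = 4·sin(4·t), tomamos 1 derivada. Tomando d/dt de v(t), encontramos a(t) = 16·cos(4·t). Usando a(t) = 16·cos(4·t) y sustituyendo t = -pi/8, encontramos a = 0.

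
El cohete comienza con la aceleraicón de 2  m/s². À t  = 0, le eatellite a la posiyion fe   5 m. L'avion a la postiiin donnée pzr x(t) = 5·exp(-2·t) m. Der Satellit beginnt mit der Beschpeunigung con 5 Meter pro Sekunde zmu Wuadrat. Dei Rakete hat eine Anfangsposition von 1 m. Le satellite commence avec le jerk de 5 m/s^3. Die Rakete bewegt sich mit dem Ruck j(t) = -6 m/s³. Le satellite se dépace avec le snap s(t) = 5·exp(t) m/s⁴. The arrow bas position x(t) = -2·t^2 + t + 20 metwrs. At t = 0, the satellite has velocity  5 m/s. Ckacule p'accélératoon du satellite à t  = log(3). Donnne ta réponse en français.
Nous devons trouver l'intégrale de notre équation du snap s(t) = 5·exp(t) 2 fois. En intégrant le snap et en utilisant la condition initiale j(0) = 5, nous obtenons j(t) = 5·exp(t). En intégrant le jerk et en utilisant la condition initiale a(0) = 5, nous obtenons a(t) = 5·exp(t). De l'équation de l'accélération a(t) = 5·exp(t), nous substituons t = log(3) pour obtenir a = 15.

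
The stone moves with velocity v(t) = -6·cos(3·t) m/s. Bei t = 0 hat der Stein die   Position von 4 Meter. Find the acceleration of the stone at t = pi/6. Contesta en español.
Partiendo de la velocidad v(t) = -6·cos(3·t), tomamos 1 derivada. Tomando d/dt de v(t), encontramos a(t) = 18·sin(3·t). Usando a(t) = 18·sin(3·t) y sustituyendo t = pi/6, encontramos a = 18.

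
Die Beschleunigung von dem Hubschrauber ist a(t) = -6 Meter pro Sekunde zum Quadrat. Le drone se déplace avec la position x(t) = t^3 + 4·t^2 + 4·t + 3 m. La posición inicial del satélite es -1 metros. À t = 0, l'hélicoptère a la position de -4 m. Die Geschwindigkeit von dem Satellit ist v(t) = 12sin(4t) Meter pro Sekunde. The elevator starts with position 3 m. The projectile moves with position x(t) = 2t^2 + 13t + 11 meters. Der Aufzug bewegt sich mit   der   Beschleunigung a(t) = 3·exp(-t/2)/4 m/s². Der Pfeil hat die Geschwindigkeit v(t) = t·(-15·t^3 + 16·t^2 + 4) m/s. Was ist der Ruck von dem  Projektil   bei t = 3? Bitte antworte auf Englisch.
To solve this, we need to take 3 derivatives of our position equation x(t) = 2·t^2 + 13·t + 11. Differentiating position, we get velocity: v(t) = 4·t + 13. The derivative of velocity gives acceleration: a(t) = 4. The derivative of acceleration gives jerk: j(t) = 0. From the given jerk equation j(t) = 0, we substitute t = 3 to get j = 0.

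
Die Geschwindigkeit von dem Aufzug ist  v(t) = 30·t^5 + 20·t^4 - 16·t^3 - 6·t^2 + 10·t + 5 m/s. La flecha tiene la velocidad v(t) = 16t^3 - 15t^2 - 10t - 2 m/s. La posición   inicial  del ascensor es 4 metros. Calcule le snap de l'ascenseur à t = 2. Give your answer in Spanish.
Debemos derivar nuestra ecuación de la velocidad v(t) = 30·t^5 + 20·t^4 - 16·t^3 - 6·t^2 + 10·t + 5 3 veces. Derivando la velocidad, obtenemos la aceleración: a(t) = 150·t^4 + 80·t^3 - 48·t^2 - 12·t + 10. Derivando la aceleración, obtenemos la sacudida: j(t) = 600·t^3 + 240·t^2 - 96·t - 12. Tomando d/dt de j(t), encontramos s(t) = 1800·t^2 + 480·t - 96. Tenemos el snap s(t) = 1800·t^2 + 480·t - 96. Sustituyendo t = 2: s(2) = 8064.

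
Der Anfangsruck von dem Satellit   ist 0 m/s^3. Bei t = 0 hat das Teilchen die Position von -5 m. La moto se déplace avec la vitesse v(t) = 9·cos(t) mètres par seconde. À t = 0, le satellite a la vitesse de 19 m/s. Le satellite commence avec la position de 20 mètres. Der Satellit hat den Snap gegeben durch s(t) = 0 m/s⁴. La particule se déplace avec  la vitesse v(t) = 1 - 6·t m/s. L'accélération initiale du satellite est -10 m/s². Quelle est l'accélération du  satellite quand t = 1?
Nous devons trouver l'intégrale de notre équation du snap s(t) = 0 2 fois. En intégrant le snap et en utilisant la condition initiale j(0) = 0, nous obtenons j(t) = 0. La primitive du jerk, avec a(0) = -10, donne l'accélération: a(t) = -10. De l'équation de l'accélération a(t) = -10, nous substituons t = 1 pour obtenir a = -10.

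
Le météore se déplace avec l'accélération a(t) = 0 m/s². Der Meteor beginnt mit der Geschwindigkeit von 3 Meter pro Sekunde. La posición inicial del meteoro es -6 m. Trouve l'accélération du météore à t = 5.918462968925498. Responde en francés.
En utilisant a(t) = 0 et en substituant t = 5.918462968925498, nous trouvons a = 0.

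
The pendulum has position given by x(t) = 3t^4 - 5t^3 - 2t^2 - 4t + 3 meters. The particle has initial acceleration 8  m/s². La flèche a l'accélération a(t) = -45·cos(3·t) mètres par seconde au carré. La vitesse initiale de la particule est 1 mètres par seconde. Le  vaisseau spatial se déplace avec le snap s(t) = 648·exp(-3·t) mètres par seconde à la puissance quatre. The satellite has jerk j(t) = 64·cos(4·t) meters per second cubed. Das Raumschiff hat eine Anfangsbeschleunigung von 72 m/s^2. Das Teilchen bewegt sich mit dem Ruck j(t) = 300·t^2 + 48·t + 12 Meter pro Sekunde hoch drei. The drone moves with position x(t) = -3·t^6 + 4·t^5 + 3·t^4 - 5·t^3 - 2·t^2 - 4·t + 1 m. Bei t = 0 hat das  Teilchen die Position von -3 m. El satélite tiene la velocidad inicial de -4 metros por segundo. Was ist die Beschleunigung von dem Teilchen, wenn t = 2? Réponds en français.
Pour résoudre ceci, nous devons prendre 1 primitive de notre équation du jerk j(t) = 300·t^2 + 48·t + 12. En intégrant le jerk et en utilisant la condition initiale a(0) = 8, nous obtenons a(t) = 100·t^3 + 24·t^2 + 12·t + 8. En utilisant a(t) = 100·t^3 + 24·t^2 + 12·t + 8 et en substituant t = 2, nous trouvons a = 928.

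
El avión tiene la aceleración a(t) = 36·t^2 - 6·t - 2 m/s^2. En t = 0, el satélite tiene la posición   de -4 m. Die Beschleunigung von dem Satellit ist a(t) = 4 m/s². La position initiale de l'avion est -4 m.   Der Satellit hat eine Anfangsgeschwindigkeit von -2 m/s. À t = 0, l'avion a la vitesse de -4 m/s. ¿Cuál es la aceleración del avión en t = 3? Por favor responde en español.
Tenemos la aceleración a(t) = 36·t^2 - 6·t - 2. Sustituyendo t = 3: a(3) = 304.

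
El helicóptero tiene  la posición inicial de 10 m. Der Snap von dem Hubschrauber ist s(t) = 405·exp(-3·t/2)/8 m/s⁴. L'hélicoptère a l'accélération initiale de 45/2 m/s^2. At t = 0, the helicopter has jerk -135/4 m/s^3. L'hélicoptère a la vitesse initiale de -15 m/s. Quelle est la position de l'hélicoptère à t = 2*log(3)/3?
Pour résoudre ceci, nous devons prendre 4 intégrales de notre équation du snap s(t) = 405·exp(-3·t/2)/8. En intégrant le snap et en utilisant la condition initiale j(0) = -135/4, nous obtenons j(t) = -135·exp(-3·t/2)/4. En prenant ∫j(t)dt et en appliquant a(0) = 45/2, nous trouvons a(t) = 45·exp(-3·t/2)/2. En intégrant l'accélération et en utilisant la condition initiale v(0) = -15, nous obtenons v(t) = -15·exp(-3·t/2). La primitive de la vitesse est la position. En utilisant x(0) = 10, nous obtenons x(t) = 10·exp(-3·t/2). Nous avons la position x(t) = 10·exp(-3·t/2). En substituant t = 2*log(3)/3: x(2*log(3)/3) = 10/3.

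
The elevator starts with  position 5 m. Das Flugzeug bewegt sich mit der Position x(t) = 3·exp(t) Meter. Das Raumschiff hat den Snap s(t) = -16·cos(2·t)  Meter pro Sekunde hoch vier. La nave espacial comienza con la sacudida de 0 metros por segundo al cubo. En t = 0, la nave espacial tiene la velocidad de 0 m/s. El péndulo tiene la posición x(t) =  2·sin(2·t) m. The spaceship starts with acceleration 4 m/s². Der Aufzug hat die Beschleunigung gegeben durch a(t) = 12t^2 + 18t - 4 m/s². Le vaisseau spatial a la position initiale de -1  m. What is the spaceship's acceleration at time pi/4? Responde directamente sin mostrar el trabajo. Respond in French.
La réponse est 0.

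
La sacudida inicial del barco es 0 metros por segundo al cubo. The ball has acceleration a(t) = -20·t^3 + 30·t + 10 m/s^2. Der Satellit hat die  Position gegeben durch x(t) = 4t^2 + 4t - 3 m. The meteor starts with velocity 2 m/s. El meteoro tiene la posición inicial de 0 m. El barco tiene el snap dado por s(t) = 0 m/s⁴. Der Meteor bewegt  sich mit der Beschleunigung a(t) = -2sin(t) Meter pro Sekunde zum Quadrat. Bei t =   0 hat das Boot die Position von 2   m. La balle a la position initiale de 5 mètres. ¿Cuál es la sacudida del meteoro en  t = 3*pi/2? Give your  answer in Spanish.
Partiendo de la aceleración a(t) = -2·sin(t), tomamos 1 derivada. Tomando d/dt de a(t), encontramos j(t) = -2·cos(t). Usando j(t) = -2·cos(t) y sustituyendo t = 3*pi/2, encontramos j = 0.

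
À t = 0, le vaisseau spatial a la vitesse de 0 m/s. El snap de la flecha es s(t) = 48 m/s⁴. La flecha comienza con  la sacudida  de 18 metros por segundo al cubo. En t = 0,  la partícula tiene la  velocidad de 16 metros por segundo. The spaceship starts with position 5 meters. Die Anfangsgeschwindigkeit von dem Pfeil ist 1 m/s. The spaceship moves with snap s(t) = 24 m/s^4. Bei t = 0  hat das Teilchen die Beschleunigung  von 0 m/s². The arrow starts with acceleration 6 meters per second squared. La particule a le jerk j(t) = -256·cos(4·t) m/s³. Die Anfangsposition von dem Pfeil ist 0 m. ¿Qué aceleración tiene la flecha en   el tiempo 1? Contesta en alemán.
Wir müssen die Stammfunktion unserer Gleichung für den Snap s(t) = 48 2-mal finden. Mit ∫s(t)dt und Anwendung von j(0) = 18, finden wir j(t) = 48·t + 18. Das Integral von dem Ruck, mit a(0) = 6, ergibt die Beschleunigung: a(t) = 24·t^2 + 18·t + 6. Mit a(t) = 24·t^2 + 18·t + 6 und Einsetzen von t = 1, finden wir a = 48.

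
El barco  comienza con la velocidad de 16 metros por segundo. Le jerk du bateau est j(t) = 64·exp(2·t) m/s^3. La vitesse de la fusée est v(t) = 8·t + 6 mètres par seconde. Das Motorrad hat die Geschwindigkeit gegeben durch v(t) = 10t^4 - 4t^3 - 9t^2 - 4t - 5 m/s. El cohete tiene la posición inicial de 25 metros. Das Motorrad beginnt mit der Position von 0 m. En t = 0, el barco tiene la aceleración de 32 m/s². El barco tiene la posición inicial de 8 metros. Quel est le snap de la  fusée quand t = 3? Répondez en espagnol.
Para resolver esto, necesitamos tomar 3 derivadas de nuestra ecuación de la velocidad v(t) = 8·t + 6. Derivando la velocidad, obtenemos la aceleración: a(t) = 8. Derivando la aceleración, obtenemos la sacudida: j(t) = 0. Tomando d/dt de j(t), encontramos s(t) = 0. De la ecuación del snap s(t) = 0, sustituimos t = 3 para obtener s = 0.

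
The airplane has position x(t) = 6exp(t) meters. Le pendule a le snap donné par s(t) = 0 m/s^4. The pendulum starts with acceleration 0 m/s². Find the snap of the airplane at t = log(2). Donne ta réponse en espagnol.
Debemos derivar nuestra ecuación de la posición x(t) = 6·exp(t) 4 veces. Derivando la posición, obtenemos la velocidad: v(t) = 6·exp(t). Tomando d/dt de v(t), encontramos a(t) = 6·exp(t). Tomando d/dt de a(t), encontramos j(t) = 6·exp(t). Tomando d/dt de j(t), encontramos s(t) = 6·exp(t). Usando s(t) = 6·exp(t) y sustituyendo t = log(2), encontramos s = 12.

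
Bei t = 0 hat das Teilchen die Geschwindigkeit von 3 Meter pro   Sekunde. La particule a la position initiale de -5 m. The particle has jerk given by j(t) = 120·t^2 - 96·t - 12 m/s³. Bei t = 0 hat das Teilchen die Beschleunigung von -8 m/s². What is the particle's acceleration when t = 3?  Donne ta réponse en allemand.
Wir müssen das Integral unserer Gleichung für den Ruck j(t) = 120·t^2 - 96·t - 12 1-mal finden. Die Stammfunktion von dem Ruck, mit a(0) = -8, ergibt die Beschleunigung: a(t) = 40·t^3 - 48·t^2 - 12·t - 8. Mit a(t) = 40·t^3 - 48·t^2 - 12·t - 8 und Einsetzen von t = 3, finden wir a = 604.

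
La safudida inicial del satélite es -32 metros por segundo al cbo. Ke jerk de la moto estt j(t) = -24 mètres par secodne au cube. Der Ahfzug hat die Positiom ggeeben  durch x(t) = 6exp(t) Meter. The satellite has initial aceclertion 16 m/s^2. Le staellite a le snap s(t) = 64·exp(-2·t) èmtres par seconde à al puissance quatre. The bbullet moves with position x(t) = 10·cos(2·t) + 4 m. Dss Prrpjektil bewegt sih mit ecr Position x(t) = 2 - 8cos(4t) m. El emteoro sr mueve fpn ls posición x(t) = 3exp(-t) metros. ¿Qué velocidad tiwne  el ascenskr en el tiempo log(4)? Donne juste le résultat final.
En t = log(4), v = 24.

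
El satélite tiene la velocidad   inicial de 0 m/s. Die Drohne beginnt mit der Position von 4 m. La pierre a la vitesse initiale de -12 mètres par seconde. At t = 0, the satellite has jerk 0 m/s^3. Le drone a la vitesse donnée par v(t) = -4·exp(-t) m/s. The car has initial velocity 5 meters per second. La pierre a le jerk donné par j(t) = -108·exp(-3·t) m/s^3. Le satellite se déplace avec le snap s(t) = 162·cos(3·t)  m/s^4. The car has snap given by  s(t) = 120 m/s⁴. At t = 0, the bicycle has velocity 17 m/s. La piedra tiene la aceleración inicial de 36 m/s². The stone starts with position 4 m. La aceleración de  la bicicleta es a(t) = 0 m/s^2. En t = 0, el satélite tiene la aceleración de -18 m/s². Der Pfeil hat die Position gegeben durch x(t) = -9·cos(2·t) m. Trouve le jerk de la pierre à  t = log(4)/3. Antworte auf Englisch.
From the given jerk equation j(t) = -108·exp(-3·t), we substitute t = log(4)/3 to get j = -27.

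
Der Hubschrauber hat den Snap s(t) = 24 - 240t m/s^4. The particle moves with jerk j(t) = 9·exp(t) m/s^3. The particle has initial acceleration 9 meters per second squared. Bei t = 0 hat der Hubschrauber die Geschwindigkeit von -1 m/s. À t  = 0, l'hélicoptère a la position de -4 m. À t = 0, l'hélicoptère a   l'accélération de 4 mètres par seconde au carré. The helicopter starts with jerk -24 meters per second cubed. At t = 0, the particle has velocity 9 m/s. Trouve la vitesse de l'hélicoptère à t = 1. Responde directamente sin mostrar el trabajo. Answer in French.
La vitesse à t = 1 est v = -15.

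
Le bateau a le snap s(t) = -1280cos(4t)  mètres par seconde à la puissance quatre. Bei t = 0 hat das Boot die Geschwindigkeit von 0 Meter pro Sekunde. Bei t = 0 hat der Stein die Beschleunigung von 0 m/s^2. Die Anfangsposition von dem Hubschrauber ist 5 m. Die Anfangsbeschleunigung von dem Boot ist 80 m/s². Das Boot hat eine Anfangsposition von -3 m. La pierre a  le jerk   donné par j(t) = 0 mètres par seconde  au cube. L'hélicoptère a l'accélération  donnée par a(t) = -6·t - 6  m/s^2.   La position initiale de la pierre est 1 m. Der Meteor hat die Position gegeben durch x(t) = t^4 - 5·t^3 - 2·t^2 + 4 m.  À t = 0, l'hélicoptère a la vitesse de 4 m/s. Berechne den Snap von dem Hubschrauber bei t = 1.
Wir müssen unsere Gleichung für die Beschleunigung a(t) = -6·t - 6 2-mal ableiten. Mit d/dt von a(t) finden wir j(t) = -6. Die Ableitung von dem Ruck ergibt den Snap: s(t) = 0. Aus der Gleichung für den Snap s(t) = 0, setzen wir t = 1 ein und erhalten s = 0.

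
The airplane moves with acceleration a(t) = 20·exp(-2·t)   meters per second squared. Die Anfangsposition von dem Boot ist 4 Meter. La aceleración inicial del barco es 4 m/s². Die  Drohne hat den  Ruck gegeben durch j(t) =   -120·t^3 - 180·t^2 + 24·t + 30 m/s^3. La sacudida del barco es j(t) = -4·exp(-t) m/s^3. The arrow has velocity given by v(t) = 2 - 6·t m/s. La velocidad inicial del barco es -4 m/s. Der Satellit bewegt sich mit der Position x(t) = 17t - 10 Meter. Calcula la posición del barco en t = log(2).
Para resolver esto, necesitamos tomar 3 antiderivadas de nuestra ecuación de la sacudida j(t) = -4·exp(-t). Tomando ∫j(t)dt y aplicando a(0) = 4, encontramos a(t) = 4·exp(-t). La integral de la aceleración es la velocidad. Usando v(0) = -4, obtenemos v(t) = -4·exp(-t). Integrando la velocidad y usando la condición inicial x(0) = 4, obtenemos x(t) = 4·exp(-t). Tenemos la posición x(t) = 4·exp(-t). Sustituyendo t = log(2): x(log(2)) = 2.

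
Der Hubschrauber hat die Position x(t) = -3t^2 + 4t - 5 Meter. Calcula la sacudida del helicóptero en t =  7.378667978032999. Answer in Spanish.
Para resolver esto, necesitamos tomar 3 derivadas de nuestra ecuación de la posición x(t) = -3·t^2 + 4·t - 5. La derivada de la posición da la velocidad: v(t) = 4 - 6·t. Tomando d/dt de v(t), encontramos a(t) = -6. Tomando d/dt de a(t), encontramos j(t) = 0. De la ecuación de la sacudida j(t) = 0, sustituimos t = 7.378667978032999 para obtener j = 0.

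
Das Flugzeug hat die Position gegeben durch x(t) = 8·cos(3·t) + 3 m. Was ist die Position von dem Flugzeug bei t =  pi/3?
Mit x(t) = 8·cos(3·t) + 3 und Einsetzen von t = pi/3, finden wir x = -5.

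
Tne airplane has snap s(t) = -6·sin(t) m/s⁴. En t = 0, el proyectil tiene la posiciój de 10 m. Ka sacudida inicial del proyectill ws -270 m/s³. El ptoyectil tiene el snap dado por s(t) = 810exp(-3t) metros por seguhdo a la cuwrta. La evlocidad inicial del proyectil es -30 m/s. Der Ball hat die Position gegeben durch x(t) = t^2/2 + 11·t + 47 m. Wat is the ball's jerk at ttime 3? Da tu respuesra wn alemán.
Um dies zu lösen, müssen wir 3 Ableitungen unserer Gleichung für die Position x(t) = t^2/2 + 11·t + 47 nehmen. Durch Ableiten von der Position erhalten wir die Geschwindigkeit: v(t) = t + 11. Die Ableitung von der Geschwindigkeit ergibt die Beschleunigung: a(t) = 1. Durch Ableiten von der Beschleunigung erhalten wir den Ruck: j(t) = 0. Aus der Gleichung für den Ruck j(t) = 0, setzen wir t = 3 ein und erhalten j = 0.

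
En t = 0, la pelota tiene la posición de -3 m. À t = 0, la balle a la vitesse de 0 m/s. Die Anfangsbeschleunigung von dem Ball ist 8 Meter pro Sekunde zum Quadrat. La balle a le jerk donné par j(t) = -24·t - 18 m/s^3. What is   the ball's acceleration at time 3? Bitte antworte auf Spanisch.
Debemos encontrar la antiderivada de nuestra ecuación de la sacudida j(t) = -24·t - 18 1 vez. Tomando ∫j(t)dt y aplicando a(0) = 8, encontramos a(t) = -12·t^2 - 18·t + 8. Usando a(t) = -12·t^2 - 18·t + 8 y sustituyendo t = 3, encontramos a = -154.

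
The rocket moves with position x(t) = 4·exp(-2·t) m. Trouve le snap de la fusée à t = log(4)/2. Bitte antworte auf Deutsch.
Um dies zu lösen, müssen wir 4 Ableitungen unserer Gleichung für die Position x(t) = 4·exp(-2·t) nehmen. Mit d/dt von x(t) finden wir v(t) = -8·exp(-2·t). Die Ableitung von der Geschwindigkeit ergibt die Beschleunigung: a(t) = 16·exp(-2·t). Mit d/dt von a(t) finden wir j(t) = -32·exp(-2·t). Mit d/dt von j(t) finden wir s(t) = 64·exp(-2·t). Aus der Gleichung für den Snap s(t) = 64·exp(-2·t), setzen wir t = log(4)/2 ein und erhalten s = 16.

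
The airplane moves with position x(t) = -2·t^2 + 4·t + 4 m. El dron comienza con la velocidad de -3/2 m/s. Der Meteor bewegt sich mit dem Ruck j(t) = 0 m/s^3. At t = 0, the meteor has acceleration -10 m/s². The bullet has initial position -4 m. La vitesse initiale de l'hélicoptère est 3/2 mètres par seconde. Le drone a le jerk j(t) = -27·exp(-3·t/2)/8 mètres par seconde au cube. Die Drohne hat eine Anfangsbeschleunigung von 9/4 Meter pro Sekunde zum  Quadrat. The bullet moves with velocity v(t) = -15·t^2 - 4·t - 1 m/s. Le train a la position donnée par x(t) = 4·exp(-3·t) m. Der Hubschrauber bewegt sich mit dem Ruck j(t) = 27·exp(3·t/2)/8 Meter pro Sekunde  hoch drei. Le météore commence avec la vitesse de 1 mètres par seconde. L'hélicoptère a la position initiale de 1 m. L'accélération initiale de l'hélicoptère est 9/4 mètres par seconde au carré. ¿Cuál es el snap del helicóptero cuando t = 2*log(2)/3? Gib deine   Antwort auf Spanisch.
Debemos derivar nuestra ecuación de la sacudida j(t) = 27·exp(3·t/2)/8 1 vez. Derivando la sacudida, obtenemos el snap: s(t) = 81·exp(3·t/2)/16. De la ecuación del snap s(t) = 81·exp(3·t/2)/16, sustituimos t = 2*log(2)/3 para obtener s = 81/8.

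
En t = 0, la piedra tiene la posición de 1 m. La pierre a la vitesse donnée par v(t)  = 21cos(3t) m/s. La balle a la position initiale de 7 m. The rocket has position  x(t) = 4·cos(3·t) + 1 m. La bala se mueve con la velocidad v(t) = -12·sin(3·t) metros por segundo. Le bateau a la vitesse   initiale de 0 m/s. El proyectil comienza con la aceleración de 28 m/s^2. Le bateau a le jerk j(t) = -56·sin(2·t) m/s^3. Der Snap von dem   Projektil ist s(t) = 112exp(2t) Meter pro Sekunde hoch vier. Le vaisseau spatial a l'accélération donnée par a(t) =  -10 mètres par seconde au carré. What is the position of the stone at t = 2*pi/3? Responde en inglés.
To find the answer, we compute 1 antiderivative of v(t) = 21·cos(3·t). Taking ∫v(t)dt and applying x(0) = 1, we find x(t) = 7·sin(3·t) + 1. We have position x(t) = 7·sin(3·t) + 1. Substituting t = 2*pi/3: x(2*pi/3) = 1.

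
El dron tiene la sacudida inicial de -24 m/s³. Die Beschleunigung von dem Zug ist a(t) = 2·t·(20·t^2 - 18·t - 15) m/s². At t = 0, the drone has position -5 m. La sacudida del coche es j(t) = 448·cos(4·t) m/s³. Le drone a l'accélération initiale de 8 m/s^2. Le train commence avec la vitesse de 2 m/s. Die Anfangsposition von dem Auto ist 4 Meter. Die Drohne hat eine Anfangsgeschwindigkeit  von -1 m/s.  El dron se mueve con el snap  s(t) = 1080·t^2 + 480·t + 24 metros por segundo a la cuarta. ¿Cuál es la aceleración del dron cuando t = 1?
Partiendo del snap s(t) = 1080·t^2 + 480·t + 24, tomamos 2 integrales. La antiderivada del snap es la sacudida. Usando j(0) = -24, obtenemos j(t) = 360·t^3 + 240·t^2 + 24·t - 24. Integrando la sacudida y usando la condición inicial a(0) = 8, obtenemos a(t) = 90·t^4 + 80·t^3 + 12·t^2 - 24·t + 8. Tenemos la aceleración a(t) = 90·t^4 + 80·t^3 + 12·t^2 - 24·t + 8. Sustituyendo t = 1: a(1) = 166.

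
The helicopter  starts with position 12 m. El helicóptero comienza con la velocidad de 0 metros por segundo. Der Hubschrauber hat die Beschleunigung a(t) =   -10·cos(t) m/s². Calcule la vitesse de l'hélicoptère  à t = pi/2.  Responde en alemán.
Ausgehend von der Beschleunigung a(t) = -10·cos(t), nehmen wir 1 Stammfunktion. Die Stammfunktion von der Beschleunigung, mit v(0) = 0, ergibt die Geschwindigkeit: v(t) = -10·sin(t). Mit v(t) = -10·sin(t) und Einsetzen von t = pi/2, finden wir v = -10.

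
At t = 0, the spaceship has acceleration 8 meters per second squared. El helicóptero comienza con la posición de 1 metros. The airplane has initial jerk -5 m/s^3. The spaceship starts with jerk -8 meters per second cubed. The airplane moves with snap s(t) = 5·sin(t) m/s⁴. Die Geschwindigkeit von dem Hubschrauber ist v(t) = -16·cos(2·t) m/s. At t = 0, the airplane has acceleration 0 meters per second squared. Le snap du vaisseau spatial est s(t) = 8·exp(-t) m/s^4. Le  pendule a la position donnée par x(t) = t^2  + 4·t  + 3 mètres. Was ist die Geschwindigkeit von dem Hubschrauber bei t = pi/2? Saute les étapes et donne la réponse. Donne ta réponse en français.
À t = pi/2, v = 16.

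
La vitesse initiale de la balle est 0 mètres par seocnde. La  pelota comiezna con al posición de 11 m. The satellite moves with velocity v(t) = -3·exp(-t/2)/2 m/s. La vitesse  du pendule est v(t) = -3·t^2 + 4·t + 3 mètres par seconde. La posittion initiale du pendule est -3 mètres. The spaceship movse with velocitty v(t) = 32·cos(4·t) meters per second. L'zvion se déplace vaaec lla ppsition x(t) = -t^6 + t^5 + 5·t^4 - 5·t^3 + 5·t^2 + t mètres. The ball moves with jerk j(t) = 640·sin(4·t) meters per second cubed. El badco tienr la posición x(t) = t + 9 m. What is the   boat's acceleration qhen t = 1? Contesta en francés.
Pour résoudre ceci, nous devons prendre 2 dérivées de notre équation de la position x(t) = t + 9. En prenant d/dt de x(t), nous trouvons v(t) = 1. La dérivée de la vitesse donne l'accélération: a(t) = 0. Nous avons l'accélération a(t) = 0. En substituant t = 1: a(1) = 0.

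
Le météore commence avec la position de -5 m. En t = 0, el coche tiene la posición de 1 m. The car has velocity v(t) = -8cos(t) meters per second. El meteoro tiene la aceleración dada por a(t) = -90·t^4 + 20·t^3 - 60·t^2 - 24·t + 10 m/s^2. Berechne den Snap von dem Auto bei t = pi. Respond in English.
To solve this, we need to take 3 derivatives of our velocity equation v(t) = -8·cos(t). The derivative of velocity gives acceleration: a(t) = 8·sin(t). The derivative of acceleration gives jerk: j(t) = 8·cos(t). Differentiating jerk, we get snap: s(t) = -8·sin(t). From the given snap equation s(t) = -8·sin(t), we substitute t = pi to get s = 0.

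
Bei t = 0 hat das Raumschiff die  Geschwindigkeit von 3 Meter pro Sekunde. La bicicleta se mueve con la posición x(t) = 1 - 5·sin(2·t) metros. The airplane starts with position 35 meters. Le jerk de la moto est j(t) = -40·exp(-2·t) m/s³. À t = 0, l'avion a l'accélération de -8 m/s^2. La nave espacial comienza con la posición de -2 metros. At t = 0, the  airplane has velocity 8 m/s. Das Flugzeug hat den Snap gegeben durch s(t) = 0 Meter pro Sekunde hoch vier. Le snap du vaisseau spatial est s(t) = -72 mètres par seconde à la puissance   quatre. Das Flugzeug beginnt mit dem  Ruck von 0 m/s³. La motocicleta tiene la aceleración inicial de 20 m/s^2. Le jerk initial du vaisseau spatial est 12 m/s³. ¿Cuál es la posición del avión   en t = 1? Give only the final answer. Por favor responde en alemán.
Bei t = 1, x = 39.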